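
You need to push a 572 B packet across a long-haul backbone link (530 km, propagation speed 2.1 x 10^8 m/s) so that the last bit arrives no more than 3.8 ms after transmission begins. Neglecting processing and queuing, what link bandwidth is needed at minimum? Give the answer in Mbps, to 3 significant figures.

3.59 Mbps

L = 4576 bits.
Propagation delay = 530000 / 210000000 = 2.52381 ms.
Transmission budget = 3.8 − 2.52381 = 1.27619 ms.
R ≥ L / t_tx = 4576 bits / 0.00127619 s = 3.59 Mbps.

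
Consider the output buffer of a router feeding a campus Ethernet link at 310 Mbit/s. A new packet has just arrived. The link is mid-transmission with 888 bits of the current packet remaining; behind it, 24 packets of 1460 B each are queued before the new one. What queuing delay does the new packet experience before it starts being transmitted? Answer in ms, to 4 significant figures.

Each queued packet: L/R = 11680/310000000 = 0.0376774 ms.
24 queued → 0.904258 ms.
Plus remaining 888 bits of current packet: 0.00286452 ms.
Queuing delay = 0.9071 ms.

0.9071 ms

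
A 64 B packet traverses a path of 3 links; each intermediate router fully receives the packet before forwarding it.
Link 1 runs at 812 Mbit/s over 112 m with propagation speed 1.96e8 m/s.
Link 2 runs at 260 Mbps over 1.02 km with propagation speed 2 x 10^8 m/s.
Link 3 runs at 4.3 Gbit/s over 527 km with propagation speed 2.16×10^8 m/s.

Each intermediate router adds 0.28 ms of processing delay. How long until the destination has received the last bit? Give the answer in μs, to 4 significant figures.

3008 μs

L = 64 × 8 = 512 bits.
Transmission delays (L/R per hop): 0.630542, 1.96923, 0.11907 μs; sum = 2.71884 μs.
Propagation delays (d/s per hop): 0.571429, 5.1, 2439.81 μs; sum = 2445.49 μs.
Processing at 2 router(s): 2 × 0.28 ms = 560 μs.
End-to-end = 3008 μs.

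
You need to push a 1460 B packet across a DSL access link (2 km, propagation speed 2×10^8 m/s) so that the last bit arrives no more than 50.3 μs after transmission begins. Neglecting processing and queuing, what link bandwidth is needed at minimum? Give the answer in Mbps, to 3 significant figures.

L = 11680 bits.
Propagation delay = 2000 / 200000000 = 10 μs.
Transmission budget = 50.3 − 10 = 40.3 μs.
R ≥ L / t_tx = 11680 bits / 4.03e-05 s = 290 Mbps.

290 Mbps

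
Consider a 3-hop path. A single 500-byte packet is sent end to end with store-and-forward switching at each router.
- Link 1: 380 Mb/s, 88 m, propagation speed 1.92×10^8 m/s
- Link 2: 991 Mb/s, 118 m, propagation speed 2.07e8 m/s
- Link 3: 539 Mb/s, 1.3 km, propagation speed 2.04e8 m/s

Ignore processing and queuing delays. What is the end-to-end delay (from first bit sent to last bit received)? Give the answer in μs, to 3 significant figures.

L = 500 × 8 = 4000 bits.
Transmission delays (L/R per hop): 10.5263, 4.03633, 7.42115 μs; sum = 21.9838 μs.
Propagation delays (d/s per hop): 0.458333, 0.570048, 6.37255 μs; sum = 7.40093 μs.
End-to-end = 29.4 μs.

29.4 μs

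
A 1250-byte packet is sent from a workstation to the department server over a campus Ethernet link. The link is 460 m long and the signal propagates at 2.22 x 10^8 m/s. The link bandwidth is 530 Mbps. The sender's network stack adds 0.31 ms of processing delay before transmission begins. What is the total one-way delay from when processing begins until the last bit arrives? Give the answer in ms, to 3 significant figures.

L = 1250 × 8 = 10000 bits.
Transmission delay = L/R = 10000 / 530000000 = 0.0188679 ms.
Propagation delay = d/s = 460 m / 2.22e+08 m/s = 0.00207207 ms.
Plus processing delay 0.31 ms = 0.31 ms.
Total = 0.331 ms.

0.331 ms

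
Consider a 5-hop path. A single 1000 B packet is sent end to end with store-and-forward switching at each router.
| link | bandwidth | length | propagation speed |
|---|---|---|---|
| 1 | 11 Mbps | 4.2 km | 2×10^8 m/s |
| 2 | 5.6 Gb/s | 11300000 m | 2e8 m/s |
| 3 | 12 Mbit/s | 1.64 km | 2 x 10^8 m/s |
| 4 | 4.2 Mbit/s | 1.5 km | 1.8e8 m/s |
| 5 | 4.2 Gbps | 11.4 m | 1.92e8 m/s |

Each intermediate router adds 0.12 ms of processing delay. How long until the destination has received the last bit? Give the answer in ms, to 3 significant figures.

L = 1000 × 8 = 8000 bits.
Transmission delays (L/R per hop): 0.727273, 0.00142857, 0.666667, 1.90476, 0.00190476 ms; sum = 3.30203 ms.
Propagation delays (d/s per hop): 0.021, 56.5, 0.0082, 0.00833333, 5.9375e-05 ms; sum = 56.5376 ms.
Processing at 4 router(s): 4 × 0.12 ms = 0.48 ms.
End-to-end = 60.3 ms.

60.3 ms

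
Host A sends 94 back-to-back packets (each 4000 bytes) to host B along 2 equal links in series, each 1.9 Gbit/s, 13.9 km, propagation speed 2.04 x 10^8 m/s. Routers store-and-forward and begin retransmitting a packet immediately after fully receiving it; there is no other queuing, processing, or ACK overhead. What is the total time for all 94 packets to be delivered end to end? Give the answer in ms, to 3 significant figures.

Per-hop transmission t_tx = L/R = 32000/1900000000 = 0.0168421 ms.
Per-hop propagation t_prop = 13900/204000000 = 0.0681373 ms.
Pipeline fill: first packet needs 2·t_tx to clear all hops; remaining 93 packets each add one t_tx.
Total = (2+94-1)·t_tx + 2·t_prop = 95·0.0168421 + 2·0.0681373 = 1.74 ms.

1.74 ms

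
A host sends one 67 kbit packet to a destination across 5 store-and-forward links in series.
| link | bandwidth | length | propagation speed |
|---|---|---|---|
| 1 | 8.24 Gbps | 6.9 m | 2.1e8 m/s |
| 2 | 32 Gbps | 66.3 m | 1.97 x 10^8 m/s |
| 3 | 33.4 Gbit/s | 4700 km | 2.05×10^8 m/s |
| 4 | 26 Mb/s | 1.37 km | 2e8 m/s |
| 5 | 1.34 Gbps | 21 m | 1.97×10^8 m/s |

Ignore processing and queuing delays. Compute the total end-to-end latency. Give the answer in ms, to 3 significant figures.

25.6 ms

L = 67000 bits.
Transmission delays (L/R per hop): 0.00813107, 0.00209375, 0.00200599, 2.57692, 0.05 ms; sum = 2.63915 ms.
Propagation delays (d/s per hop): 3.28571e-05, 0.000336548, 22.9268, 0.00685, 0.000106599 ms; sum = 22.9342 ms.
End-to-end = 25.6 ms.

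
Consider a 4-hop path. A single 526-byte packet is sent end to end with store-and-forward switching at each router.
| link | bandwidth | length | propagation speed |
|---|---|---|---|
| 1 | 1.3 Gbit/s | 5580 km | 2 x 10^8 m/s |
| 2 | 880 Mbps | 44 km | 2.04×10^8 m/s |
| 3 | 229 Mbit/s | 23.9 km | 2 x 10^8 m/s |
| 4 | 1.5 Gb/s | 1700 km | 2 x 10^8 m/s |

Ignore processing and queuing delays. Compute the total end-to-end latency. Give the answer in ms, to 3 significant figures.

L = 526 × 8 = 4208 bits.
Transmission delays (L/R per hop): 0.00323692, 0.00478182, 0.0183755, 0.00280533 ms; sum = 0.0291996 ms.
Propagation delays (d/s per hop): 27.9, 0.215686, 0.1195, 8.5 ms; sum = 36.7352 ms.
End-to-end = 36.8 ms.

36.8 ms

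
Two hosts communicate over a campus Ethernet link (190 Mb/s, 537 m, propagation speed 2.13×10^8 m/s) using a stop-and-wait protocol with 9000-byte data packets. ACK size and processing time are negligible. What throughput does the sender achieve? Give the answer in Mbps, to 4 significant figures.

t_tx = L/R = 72000/190000000 = 0.000378947 s.
t_prop = 537/213000000 = 2.52113e-06 s; RTT = 5.04225e-06 s.
Cycle = t_tx + RTT = 0.00038399 s.
Throughput = L / cycle = 72000 / 0.00038399 = 187.5 Mbps.

187.5 Mbps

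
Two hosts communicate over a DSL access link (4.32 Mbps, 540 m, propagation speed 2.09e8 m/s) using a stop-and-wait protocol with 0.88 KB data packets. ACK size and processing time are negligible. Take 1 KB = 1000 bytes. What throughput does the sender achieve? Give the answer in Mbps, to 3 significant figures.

t_tx = L/R = 7040/4320000 = 0.00162963 s.
t_prop = 540/209000000 = 2.58373e-06 s; RTT = 5.16746e-06 s.
Cycle = t_tx + RTT = 0.0016348 s.
Throughput = L / cycle = 7040 / 0.0016348 = 4.31 Mbps.

4.31 Mbps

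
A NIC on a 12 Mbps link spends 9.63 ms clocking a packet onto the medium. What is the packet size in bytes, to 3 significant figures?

14400 bytes

L = R × t_tx = 12000000 b/s × 0.00963 s = 115560 bits.
In bytes: 115560 / 8 = 14400 bytes.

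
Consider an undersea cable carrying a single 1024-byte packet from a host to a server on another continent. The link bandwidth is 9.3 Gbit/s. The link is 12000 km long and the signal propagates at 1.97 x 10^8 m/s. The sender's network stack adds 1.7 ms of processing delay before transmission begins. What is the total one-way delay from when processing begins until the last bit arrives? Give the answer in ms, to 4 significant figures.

62.61 ms

L = 1024 × 8 = 8192 bits.
Transmission delay = L/R = 8192 / 9300000000 = 0.00088086 ms.
Propagation delay = d/s = 12000000 m / 197000000 m/s = 60.9137 ms.
Plus processing delay 1.7 ms = 1.7 ms.
Total = 62.61 ms.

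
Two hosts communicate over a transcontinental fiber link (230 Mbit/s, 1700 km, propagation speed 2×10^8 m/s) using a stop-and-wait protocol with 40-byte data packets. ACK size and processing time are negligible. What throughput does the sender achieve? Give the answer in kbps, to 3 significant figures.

18.8 kbps

t_tx = L/R = 320/230000000 = 1.3913e-06 s.
t_prop = 1700000/200000000 = 0.0085 s; RTT = 0.017 s.
Cycle = t_tx + RTT = 0.0170014 s.
Throughput = L / cycle = 320 / 0.0170014 = 18.8 kbps.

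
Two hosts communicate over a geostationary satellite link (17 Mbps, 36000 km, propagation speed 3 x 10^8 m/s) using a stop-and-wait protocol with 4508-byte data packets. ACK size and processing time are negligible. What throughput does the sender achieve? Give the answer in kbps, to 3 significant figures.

t_tx = L/R = 36064/17000000 = 0.00212141 s.
t_prop = 36000000/300000000 = 0.12 s; RTT = 0.24 s.
Cycle = t_tx + RTT = 0.242121 s.
Throughput = L / cycle = 36064 / 0.242121 = 149 kbps.

149 kbps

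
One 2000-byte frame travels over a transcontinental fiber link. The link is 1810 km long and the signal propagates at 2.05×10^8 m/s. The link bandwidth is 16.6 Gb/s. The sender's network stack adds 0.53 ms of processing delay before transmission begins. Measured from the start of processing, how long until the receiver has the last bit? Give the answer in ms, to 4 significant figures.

L = 2000 × 8 = 16000 bits.
Transmission delay = L/R = 16000 / 1.66e+10 = 0.000963855 ms.
Propagation delay = d/s = 1810000 m / 2.05e+08 m/s = 8.82927 ms.
Plus processing delay 0.53 ms = 0.53 ms.
Total = 9.360 ms.

9.360 ms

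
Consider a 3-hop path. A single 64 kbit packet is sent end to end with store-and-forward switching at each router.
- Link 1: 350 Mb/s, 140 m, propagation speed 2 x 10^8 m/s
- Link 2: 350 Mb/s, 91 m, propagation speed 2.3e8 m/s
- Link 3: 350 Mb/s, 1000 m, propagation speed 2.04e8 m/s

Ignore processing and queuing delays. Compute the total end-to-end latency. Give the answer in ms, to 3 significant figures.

0.555 ms

L = 64000 bits.
Transmission delay per hop = L/R = 64000/350000000 = 0.182857 ms; 3 hops → 0.548571 ms.
Propagation delays (d/s per hop): 0.0007, 0.000395652, 0.00490196 ms; sum = 0.00599761 ms.
End-to-end = 0.555 ms.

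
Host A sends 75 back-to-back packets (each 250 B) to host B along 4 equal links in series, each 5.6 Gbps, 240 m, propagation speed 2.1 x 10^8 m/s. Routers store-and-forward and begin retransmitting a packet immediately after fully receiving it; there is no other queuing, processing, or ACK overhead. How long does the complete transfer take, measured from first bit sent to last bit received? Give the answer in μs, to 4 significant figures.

Per-hop transmission t_tx = L/R = 2000/5600000000 = 0.357143 μs.
Per-hop propagation t_prop = 240/210000000 = 1.14286 μs.
Pipeline fill: first packet needs 4·t_tx to clear all hops; remaining 74 packets each add one t_tx.
Total = (4+75-1)·t_tx + 4·t_prop = 78·0.357143 + 4·1.14286 = 32.43 μs.

32.43 μs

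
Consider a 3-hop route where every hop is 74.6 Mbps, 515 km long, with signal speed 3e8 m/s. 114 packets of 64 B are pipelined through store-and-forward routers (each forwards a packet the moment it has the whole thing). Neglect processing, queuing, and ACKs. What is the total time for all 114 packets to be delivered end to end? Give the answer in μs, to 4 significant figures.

5946 μs

Per-hop transmission t_tx = L/R = 512/74600000 = 6.86327 μs.
Per-hop propagation t_prop = 515000/300000000 = 1716.67 μs.
Pipeline fill: first packet needs 3·t_tx to clear all hops; remaining 113 packets each add one t_tx.
Total = (3+114-1)·t_tx + 3·t_prop = 116·6.86327 + 3·1716.67 = 5946 μs.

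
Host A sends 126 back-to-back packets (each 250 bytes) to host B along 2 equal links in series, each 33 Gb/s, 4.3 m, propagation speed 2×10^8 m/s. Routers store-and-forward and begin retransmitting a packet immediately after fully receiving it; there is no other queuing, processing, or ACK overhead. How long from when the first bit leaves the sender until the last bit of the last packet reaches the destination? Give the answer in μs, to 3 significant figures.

Per-hop transmission t_tx = L/R = 2000/33000000000 = 0.0606061 μs.
Per-hop propagation t_prop = 4.3/200000000 = 0.0215 μs.
Pipeline fill: first packet needs 2·t_tx to clear all hops; remaining 125 packets each add one t_tx.
Total = (2+126-1)·t_tx + 2·t_prop = 127·0.0606061 + 2·0.0215 = 7.74 μs.

7.74 μs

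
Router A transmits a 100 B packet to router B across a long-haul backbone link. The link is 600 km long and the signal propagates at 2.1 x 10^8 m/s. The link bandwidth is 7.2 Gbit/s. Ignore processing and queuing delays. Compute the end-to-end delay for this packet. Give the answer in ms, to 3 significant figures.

2.86 ms

L = 100 × 8 = 800 bits.
Transmission delay = L/R = 800 / 7200000000 = 0.000111111 ms.
Propagation delay = d/s = 600000 m / 210000000 m/s = 2.85714 ms.
Total = 2.86 ms.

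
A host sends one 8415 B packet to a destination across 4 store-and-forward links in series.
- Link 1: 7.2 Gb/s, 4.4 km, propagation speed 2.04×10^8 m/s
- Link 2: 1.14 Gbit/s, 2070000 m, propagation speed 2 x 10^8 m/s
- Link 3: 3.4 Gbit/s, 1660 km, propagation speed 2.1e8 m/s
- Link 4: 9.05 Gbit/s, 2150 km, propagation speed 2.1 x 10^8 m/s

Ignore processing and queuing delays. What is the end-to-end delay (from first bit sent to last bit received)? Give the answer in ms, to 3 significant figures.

28.6 ms

L = 8415 × 8 = 67320 bits.
Transmission delays (L/R per hop): 0.00935, 0.0590526, 0.0198, 0.00743867 ms; sum = 0.0956413 ms.
Propagation delays (d/s per hop): 0.0215686, 10.35, 7.90476, 10.2381 ms; sum = 28.5144 ms.
End-to-end = 28.6 ms.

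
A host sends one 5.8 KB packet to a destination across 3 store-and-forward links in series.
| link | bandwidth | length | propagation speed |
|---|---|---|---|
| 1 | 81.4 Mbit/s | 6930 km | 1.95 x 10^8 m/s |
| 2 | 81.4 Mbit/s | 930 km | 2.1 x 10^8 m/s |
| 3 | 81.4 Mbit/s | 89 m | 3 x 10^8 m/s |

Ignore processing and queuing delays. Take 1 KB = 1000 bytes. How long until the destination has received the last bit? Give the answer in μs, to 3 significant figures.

41700 μs

L = 46400 bits.
Transmission delay per hop = L/R = 46400/81400000 = 570.025 μs; 3 hops → 1710.07 μs.
Propagation delays (d/s per hop): 35538.5, 4428.57, 0.296667 μs; sum = 39967.3 μs.
End-to-end = 41700 μs.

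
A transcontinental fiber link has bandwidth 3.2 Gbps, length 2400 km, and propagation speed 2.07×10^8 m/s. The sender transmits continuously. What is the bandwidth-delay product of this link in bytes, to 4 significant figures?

4638000 bytes

Propagation delay = 2400000 / 2.07e+08 = 0.0115942 s.
BDP = R × t_prop = 3200000000 × 0.0115942 = 37101400 bits.
In bytes: 37101400/8 = 4638000 bytes.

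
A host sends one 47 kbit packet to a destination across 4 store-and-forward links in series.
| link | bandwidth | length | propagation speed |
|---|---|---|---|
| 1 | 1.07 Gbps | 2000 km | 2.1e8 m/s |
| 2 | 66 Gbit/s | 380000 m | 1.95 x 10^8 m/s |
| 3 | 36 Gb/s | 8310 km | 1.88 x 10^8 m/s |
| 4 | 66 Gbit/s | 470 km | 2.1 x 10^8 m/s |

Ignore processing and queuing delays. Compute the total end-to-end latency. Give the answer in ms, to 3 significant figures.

58.0 ms

L = 47000 bits.
Transmission delays (L/R per hop): 0.0439252, 0.000712121, 0.00130556, 0.000712121 ms; sum = 0.046655 ms.
Propagation delays (d/s per hop): 9.52381, 1.94872, 44.2021, 2.2381 ms; sum = 57.9128 ms.
End-to-end = 58.0 ms.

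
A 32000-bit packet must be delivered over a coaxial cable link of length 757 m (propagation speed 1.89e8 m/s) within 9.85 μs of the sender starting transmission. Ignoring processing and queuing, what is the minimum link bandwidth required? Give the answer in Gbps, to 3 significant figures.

Propagation delay = 757 / 189000000 = 4.00529 μs.
Transmission budget = 9.85 − 4.00529 = 5.84471 μs.
R ≥ L / t_tx = 32000 bits / 5.84471e-06 s = 5.48 Gbps.

5.48 Gbps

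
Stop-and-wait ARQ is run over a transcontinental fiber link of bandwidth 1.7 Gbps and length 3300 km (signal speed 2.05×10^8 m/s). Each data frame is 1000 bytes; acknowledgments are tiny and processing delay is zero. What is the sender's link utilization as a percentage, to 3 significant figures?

t_tx = L/R = 8000/1700000000 = 4.70588e-06 s.
t_prop = 3300000/2.05e+08 = 0.0160976 s; RTT = 0.0321951 s.
Cycle = t_tx + RTT = 0.0321998 s.
Utilization = t_tx / cycle = 4.70588e-06/0.0321998 = 0.0146 %.

0.0146 %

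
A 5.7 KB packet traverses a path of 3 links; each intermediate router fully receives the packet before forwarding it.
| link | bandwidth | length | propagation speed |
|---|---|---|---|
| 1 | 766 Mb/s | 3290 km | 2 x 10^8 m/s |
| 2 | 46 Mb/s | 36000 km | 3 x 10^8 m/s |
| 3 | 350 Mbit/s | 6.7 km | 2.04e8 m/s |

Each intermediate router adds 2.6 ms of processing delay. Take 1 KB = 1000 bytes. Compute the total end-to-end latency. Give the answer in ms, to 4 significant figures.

142.9 ms

L = 45600 bits.
Transmission delays (L/R per hop): 0.05953, 0.991304, 0.130286 ms; sum = 1.18112 ms.
Propagation delays (d/s per hop): 16.45, 120, 0.0328431 ms; sum = 136.483 ms.
Processing at 2 router(s): 2 × 2.6 ms = 5.2 ms.
End-to-end = 142.9 ms.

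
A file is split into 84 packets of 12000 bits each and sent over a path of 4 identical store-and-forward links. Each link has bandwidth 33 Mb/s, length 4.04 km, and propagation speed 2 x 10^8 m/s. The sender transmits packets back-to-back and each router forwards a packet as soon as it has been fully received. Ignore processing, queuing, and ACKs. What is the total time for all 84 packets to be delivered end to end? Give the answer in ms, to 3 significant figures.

31.7 ms

Per-hop transmission t_tx = L/R = 12000/33000000 = 0.363636 ms.
Per-hop propagation t_prop = 4040/200000000 = 0.0202 ms.
Pipeline fill: first packet needs 4·t_tx to clear all hops; remaining 83 packets each add one t_tx.
Total = (4+84-1)·t_tx + 4·t_prop = 87·0.363636 + 4·0.0202 = 31.7 ms.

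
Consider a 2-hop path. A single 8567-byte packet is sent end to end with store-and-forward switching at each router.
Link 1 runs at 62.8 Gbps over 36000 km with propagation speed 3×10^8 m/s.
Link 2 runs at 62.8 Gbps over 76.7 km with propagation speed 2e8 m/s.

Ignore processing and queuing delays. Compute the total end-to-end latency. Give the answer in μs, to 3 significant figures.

120000 μs

L = 8567 × 8 = 68536 bits.
Transmission delay per hop = L/R = 68536/62800000000 = 1.09134 μs; 2 hops → 2.18268 μs.
Propagation delays (d/s per hop): 120000, 383.5 μs; sum = 120384 μs.
End-to-end = 120000 μs.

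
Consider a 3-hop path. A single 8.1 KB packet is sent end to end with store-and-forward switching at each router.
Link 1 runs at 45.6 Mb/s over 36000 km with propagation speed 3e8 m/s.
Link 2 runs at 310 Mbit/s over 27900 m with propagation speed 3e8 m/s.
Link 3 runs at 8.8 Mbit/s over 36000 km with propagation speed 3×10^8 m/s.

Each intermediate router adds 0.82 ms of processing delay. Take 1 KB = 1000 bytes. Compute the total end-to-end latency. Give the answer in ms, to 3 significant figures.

251 ms

L = 64800 bits.
Transmission delays (L/R per hop): 1.42105, 0.209032, 7.36364 ms; sum = 8.99372 ms.
Propagation delays (d/s per hop): 120, 0.093, 120 ms; sum = 240.093 ms.
Processing at 2 router(s): 2 × 0.82 ms = 1.64 ms.
End-to-end = 251 ms.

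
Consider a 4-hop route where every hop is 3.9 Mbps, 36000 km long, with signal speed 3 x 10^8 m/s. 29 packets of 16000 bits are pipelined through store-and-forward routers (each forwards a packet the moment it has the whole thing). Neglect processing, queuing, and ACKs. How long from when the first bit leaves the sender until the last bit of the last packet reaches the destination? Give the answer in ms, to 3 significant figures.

611 ms

Per-hop transmission t_tx = L/R = 16000/3900000 = 4.10256 ms.
Per-hop propagation t_prop = 36000000/300000000 = 120 ms.
Pipeline fill: first packet needs 4·t_tx to clear all hops; remaining 28 packets each add one t_tx.
Total = (4+29-1)·t_tx + 4·t_prop = 32·4.10256 + 4·120 = 611 ms.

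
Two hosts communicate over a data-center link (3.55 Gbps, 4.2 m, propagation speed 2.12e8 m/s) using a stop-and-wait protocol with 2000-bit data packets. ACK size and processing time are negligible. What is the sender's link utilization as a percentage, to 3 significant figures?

93.4 %

t_tx = L/R = 2000/3550000000 = 5.6338e-07 s.
t_prop = 4.2/212000000 = 1.98113e-08 s; RTT = 3.96226e-08 s.
Cycle = t_tx + RTT = 6.03003e-07 s.
Utilization = t_tx / cycle = 5.6338e-07/6.03003e-07 = 93.4 %.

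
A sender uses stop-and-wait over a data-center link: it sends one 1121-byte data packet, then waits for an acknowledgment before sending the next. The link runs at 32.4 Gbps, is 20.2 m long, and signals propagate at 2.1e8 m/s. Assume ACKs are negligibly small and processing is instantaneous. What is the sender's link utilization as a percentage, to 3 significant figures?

t_tx = L/R = 8968/32400000000 = 2.7679e-07 s.
t_prop = 20.2/210000000 = 9.61905e-08 s; RTT = 1.92381e-07 s.
Cycle = t_tx + RTT = 4.69171e-07 s.
Utilization = t_tx / cycle = 2.7679e-07/4.69171e-07 = 59.0 %.

59.0 %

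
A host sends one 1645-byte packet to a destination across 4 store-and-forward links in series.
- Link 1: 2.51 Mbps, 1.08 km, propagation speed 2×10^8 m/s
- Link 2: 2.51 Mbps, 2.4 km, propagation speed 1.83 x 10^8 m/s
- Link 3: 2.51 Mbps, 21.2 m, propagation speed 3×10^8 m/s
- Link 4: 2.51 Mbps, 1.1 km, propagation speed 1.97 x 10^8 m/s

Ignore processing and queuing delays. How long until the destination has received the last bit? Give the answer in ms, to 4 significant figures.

L = 1645 × 8 = 13160 bits.
Transmission delay per hop = L/R = 13160/2510000 = 5.24303 ms; 4 hops → 20.9721 ms.
Propagation delays (d/s per hop): 0.0054, 0.0131148, 7.06667e-05, 0.00558376 ms; sum = 0.0241692 ms.
End-to-end = 21.00 ms.

21.00 ms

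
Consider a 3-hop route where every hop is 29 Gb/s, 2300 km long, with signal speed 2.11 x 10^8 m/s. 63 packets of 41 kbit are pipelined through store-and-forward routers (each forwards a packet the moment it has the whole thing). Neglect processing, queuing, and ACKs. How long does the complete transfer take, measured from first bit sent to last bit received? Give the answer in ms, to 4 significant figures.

Per-hop transmission t_tx = L/R = 41000/29000000000 = 0.00141379 ms.
Per-hop propagation t_prop = 2300000/211000000 = 10.9005 ms.
Pipeline fill: first packet needs 3·t_tx to clear all hops; remaining 62 packets each add one t_tx.
Total = (3+63-1)·t_tx + 3·t_prop = 65·0.00141379 + 3·10.9005 = 32.79 ms.

32.79 ms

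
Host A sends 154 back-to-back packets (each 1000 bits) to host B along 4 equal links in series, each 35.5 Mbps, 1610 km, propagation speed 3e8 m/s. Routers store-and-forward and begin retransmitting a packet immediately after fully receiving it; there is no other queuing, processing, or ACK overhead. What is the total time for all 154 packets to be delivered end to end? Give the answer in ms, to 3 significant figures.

Per-hop transmission t_tx = L/R = 1000/35500000 = 0.028169 ms.
Per-hop propagation t_prop = 1610000/300000000 = 5.36667 ms.
Pipeline fill: first packet needs 4·t_tx to clear all hops; remaining 153 packets each add one t_tx.
Total = (4+154-1)·t_tx + 4·t_prop = 157·0.028169 + 4·5.36667 = 25.9 ms.

25.9 ms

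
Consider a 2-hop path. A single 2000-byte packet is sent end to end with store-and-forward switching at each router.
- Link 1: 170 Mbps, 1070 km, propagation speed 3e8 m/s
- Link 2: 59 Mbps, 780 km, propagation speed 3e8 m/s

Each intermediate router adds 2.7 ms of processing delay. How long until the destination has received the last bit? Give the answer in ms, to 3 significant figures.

9.23 ms

L = 2000 × 8 = 16000 bits.
Transmission delays (L/R per hop): 0.0941176, 0.271186 ms; sum = 0.365304 ms.
Propagation delays (d/s per hop): 3.56667, 2.6 ms; sum = 6.16667 ms.
Processing at 1 router(s): 1 × 2.7 ms = 2.7 ms.
End-to-end = 9.23 ms.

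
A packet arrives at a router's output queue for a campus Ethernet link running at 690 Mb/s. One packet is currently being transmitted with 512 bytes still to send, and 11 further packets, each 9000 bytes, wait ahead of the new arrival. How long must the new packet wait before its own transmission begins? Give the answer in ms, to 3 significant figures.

Each queued packet: L/R = 72000/690000000 = 0.104348 ms.
11 queued → 1.14783 ms.
Plus remaining 4096 bits of current packet: 0.00593623 ms.
Queuing delay = 1.15 ms.

1.15 ms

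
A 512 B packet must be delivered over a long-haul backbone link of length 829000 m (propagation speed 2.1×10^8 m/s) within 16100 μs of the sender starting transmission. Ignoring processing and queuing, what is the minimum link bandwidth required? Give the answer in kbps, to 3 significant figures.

337 kbps

L = 4096 bits.
Propagation delay = 829000 / 210000000 = 3947.62 μs.
Transmission budget = 16100 − 3947.62 = 12152.4 μs.
R ≥ L / t_tx = 4096 bits / 0.0121524 s = 337 kbps.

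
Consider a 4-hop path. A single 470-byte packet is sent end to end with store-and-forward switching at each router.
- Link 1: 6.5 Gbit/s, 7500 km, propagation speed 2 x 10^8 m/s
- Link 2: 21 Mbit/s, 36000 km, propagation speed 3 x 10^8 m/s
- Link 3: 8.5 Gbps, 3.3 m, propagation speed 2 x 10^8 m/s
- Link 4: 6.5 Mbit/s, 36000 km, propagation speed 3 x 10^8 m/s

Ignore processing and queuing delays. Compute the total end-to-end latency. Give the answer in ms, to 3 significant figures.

278 ms

L = 470 × 8 = 3760 bits.
Transmission delays (L/R per hop): 0.000578462, 0.179048, 0.000442353, 0.578462 ms; sum = 0.75853 ms.
Propagation delays (d/s per hop): 37.5, 120, 1.65e-05, 120 ms; sum = 277.5 ms.
End-to-end = 278 ms.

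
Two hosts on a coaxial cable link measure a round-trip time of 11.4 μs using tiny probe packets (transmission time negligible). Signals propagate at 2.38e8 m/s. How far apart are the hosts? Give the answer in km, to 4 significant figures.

One-way propagation = RTT/2 = 5.7 μs.
d = s × t = 238000000 × 5.7e-06 = 1.357 km.

1.357 km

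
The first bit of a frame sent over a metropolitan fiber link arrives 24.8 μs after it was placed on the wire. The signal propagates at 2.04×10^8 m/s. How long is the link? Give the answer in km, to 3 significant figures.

d = s × t_prop = 204000000 × 2.48e-05 = 5.06 km.

5.06 km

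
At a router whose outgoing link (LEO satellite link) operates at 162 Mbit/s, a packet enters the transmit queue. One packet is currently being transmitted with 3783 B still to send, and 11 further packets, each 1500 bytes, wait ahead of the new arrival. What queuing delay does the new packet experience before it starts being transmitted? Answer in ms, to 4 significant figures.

Each queued packet: L/R = 12000/162000000 = 0.0740741 ms.
11 queued → 0.814815 ms.
Plus remaining 30264 bits of current packet: 0.186815 ms.
Queuing delay = 1.002 ms.

1.002 ms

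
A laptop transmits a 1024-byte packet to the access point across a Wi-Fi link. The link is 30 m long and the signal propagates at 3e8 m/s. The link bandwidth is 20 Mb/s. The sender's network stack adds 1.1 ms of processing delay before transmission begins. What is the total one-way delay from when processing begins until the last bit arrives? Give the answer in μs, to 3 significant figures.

1510 μs

L = 1024 × 8 = 8192 bits.
Transmission delay = L/R = 8192 / 20000000 = 409.6 μs.
Propagation delay = d/s = 30 m / 300000000 m/s = 0.1 μs.
Plus processing delay 1.1 ms = 1100 μs.
Total = 1510 μs.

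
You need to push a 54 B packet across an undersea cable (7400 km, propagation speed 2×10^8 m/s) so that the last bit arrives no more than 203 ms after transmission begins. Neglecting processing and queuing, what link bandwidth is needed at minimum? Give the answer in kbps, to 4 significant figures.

L = 432 bits.
Propagation delay = 7400000 / 200000000 = 37 ms.
Transmission budget = 203 − 37 = 166 ms.
R ≥ L / t_tx = 432 bits / 0.166 s = 2.602 kbps.

2.602 kbps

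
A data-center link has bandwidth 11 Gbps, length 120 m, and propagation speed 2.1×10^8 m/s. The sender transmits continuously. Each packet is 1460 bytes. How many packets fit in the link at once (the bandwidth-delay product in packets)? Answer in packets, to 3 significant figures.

0.538 packets

Propagation delay = 120 / 210000000 = 5.71429e-07 s.
BDP = R × t_prop = 11000000000 × 5.71429e-07 = 6285.71 bits.
In packets of 11680 bits: 0.538 packets.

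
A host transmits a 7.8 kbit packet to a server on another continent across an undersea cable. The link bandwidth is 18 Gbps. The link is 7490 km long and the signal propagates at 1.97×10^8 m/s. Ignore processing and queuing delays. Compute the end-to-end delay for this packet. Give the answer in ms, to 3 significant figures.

38.0 ms

L = 7800 bits.
Transmission delay = L/R = 7800 / 18000000000 = 0.000433333 ms.
Propagation delay = d/s = 7490000 m / 197000000 m/s = 38.0203 ms.
Total = 38.0 ms.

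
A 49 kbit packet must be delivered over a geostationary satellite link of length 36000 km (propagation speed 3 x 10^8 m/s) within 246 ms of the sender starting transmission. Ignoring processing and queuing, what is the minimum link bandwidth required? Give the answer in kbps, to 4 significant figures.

388.9 kbps

Propagation delay = 36000000 / 300000000 = 120 ms.
Transmission budget = 246 − 120 = 126 ms.
R ≥ L / t_tx = 49000 bits / 0.126 s = 388.9 kbps.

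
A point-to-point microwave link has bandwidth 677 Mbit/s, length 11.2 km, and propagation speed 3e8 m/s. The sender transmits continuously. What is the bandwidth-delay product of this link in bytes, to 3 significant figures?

Propagation delay = 11200 / 300000000 = 3.73333e-05 s.
BDP = R × t_prop = 677000000 × 3.73333e-05 = 25274.7 bits.
In bytes: 25274.7/8 = 3160 bytes.

3160 bytes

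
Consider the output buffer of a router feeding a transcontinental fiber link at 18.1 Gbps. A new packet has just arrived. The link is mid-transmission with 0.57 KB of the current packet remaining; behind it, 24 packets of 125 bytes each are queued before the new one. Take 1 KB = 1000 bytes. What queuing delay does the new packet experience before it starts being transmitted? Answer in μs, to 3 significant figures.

1.58 μs

Each queued packet: L/R = 1000/18100000000 = 0.0552486 μs.
24 queued → 1.32597 μs.
Plus remaining 4560 bits of current packet: 0.251934 μs.
Queuing delay = 1.58 μs.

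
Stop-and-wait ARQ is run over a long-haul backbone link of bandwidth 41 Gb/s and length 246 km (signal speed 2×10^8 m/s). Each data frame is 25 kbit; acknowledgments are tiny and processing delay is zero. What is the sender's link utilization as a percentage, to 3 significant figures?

t_tx = L/R = 25000/41000000000 = 6.09756e-07 s.
t_prop = 246000/200000000 = 0.00123 s; RTT = 0.00246 s.
Cycle = t_tx + RTT = 0.00246061 s.
Utilization = t_tx / cycle = 6.09756e-07/0.00246061 = 0.0248 %.

0.0248 %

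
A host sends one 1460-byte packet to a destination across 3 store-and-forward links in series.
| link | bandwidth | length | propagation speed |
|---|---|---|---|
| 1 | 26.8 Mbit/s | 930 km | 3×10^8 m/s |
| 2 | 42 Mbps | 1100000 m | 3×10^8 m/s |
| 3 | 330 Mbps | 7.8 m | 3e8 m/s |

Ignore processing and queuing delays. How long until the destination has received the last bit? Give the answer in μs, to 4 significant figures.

7516 μs

L = 1460 × 8 = 11680 bits.
Transmission delays (L/R per hop): 435.821, 278.095, 35.3939 μs; sum = 749.31 μs.
Propagation delays (d/s per hop): 3100, 3666.67, 0.026 μs; sum = 6766.69 μs.
End-to-end = 7516 μs.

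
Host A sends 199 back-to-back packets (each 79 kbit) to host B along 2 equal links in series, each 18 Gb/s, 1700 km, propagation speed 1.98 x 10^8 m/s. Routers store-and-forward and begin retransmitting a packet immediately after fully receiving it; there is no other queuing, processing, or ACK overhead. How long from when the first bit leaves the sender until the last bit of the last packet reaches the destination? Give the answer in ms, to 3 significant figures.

Per-hop transmission t_tx = L/R = 79000/18000000000 = 0.00438889 ms.
Per-hop propagation t_prop = 1700000/198000000 = 8.58586 ms.
Pipeline fill: first packet needs 2·t_tx to clear all hops; remaining 198 packets each add one t_tx.
Total = (2+199-1)·t_tx + 2·t_prop = 200·0.00438889 + 2·8.58586 = 18.0 ms.

18.0 ms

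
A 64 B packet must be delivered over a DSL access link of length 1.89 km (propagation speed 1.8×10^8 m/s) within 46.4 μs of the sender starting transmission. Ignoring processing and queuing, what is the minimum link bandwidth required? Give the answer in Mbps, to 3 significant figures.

14.3 Mbps

L = 512 bits.
Propagation delay = 1890 / 180000000 = 10.5 μs.
Transmission budget = 46.4 − 10.5 = 35.9 μs.
R ≥ L / t_tx = 512 bits / 3.59e-05 s = 14.3 Mbps.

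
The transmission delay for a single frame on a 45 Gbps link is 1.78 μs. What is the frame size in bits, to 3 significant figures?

80100 bits

L = R × t_tx = 45000000000 b/s × 1.78e-06 s = 80100 bits.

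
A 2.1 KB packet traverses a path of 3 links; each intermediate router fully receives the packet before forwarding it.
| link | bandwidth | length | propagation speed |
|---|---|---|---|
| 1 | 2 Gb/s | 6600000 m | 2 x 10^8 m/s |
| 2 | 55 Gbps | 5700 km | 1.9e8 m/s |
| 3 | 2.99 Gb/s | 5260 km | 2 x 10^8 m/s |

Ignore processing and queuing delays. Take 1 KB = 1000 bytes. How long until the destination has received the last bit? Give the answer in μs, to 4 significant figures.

L = 16800 bits.
Transmission delays (L/R per hop): 8.4, 0.305455, 5.61873 μs; sum = 14.3242 μs.
Propagation delays (d/s per hop): 33000, 30000, 26300 μs; sum = 89300 μs.
End-to-end = 89310 μs.

89310 μs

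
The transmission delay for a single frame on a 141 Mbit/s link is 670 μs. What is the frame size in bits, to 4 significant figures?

94470 bits

L = R × t_tx = 141000000 b/s × 0.00067 s = 94470 bits.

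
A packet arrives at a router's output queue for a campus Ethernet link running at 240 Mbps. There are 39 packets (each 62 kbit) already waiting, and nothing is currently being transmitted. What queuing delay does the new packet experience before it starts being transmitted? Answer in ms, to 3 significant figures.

10.1 ms

Each queued packet: L/R = 62000/240000000 = 0.258333 ms.
39 queued → 10.075 ms.
Queuing delay = 10.1 ms.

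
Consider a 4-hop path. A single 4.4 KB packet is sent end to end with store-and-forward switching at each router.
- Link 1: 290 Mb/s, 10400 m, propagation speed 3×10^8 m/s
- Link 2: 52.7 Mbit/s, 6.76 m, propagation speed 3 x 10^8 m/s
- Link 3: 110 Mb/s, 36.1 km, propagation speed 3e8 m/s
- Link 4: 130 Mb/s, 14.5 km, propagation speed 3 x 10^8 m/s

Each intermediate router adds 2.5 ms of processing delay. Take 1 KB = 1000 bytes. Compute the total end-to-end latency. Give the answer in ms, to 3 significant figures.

9.08 ms

L = 35200 bits.
Transmission delays (L/R per hop): 0.121379, 0.667932, 0.32, 0.270769 ms; sum = 1.38008 ms.
Propagation delays (d/s per hop): 0.0346667, 2.25333e-05, 0.120333, 0.0483333 ms; sum = 0.203356 ms.
Processing at 3 router(s): 3 × 2.5 ms = 7.5 ms.
End-to-end = 9.08 ms.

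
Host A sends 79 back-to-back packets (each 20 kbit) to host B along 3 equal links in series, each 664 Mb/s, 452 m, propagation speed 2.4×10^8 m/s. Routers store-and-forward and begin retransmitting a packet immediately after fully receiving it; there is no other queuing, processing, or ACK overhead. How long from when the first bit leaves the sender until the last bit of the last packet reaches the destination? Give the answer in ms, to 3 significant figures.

Per-hop transmission t_tx = L/R = 20000/664000000 = 0.0301205 ms.
Per-hop propagation t_prop = 452/240000000 = 0.00188333 ms.
Pipeline fill: first packet needs 3·t_tx to clear all hops; remaining 78 packets each add one t_tx.
Total = (3+79-1)·t_tx + 3·t_prop = 81·0.0301205 + 3·0.00188333 = 2.45 ms.

2.45 ms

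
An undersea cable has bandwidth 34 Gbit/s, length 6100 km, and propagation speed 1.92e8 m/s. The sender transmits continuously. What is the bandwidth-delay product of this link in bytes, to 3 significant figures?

135000000 bytes

Propagation delay = 6100000 / 192000000 = 0.0317708 s.
BDP = R × t_prop = 34000000000 × 0.0317708 = 1080210000 bits.
In bytes: 1080210000/8 = 135000000 bytes.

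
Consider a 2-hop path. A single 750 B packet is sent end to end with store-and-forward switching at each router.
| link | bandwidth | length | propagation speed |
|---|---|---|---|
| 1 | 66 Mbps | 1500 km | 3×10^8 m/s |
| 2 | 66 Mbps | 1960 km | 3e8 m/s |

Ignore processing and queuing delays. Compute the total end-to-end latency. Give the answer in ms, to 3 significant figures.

11.7 ms

L = 750 × 8 = 6000 bits.
Transmission delay per hop = L/R = 6000/66000000 = 0.0909091 ms; 2 hops → 0.181818 ms.
Propagation delays (d/s per hop): 5, 6.53333 ms; sum = 11.5333 ms.
End-to-end = 11.7 ms.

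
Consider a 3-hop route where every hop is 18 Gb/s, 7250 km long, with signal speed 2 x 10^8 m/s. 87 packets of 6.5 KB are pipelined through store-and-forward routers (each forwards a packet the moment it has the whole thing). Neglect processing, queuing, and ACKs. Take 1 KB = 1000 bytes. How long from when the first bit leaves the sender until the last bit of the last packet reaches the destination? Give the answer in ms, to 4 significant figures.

Per-hop transmission t_tx = L/R = 52000/18000000000 = 0.00288889 ms.
Per-hop propagation t_prop = 7250000/200000000 = 36.25 ms.
Pipeline fill: first packet needs 3·t_tx to clear all hops; remaining 86 packets each add one t_tx.
Total = (3+87-1)·t_tx + 3·t_prop = 89·0.00288889 + 3·36.25 = 109.0 ms.

109.0 ms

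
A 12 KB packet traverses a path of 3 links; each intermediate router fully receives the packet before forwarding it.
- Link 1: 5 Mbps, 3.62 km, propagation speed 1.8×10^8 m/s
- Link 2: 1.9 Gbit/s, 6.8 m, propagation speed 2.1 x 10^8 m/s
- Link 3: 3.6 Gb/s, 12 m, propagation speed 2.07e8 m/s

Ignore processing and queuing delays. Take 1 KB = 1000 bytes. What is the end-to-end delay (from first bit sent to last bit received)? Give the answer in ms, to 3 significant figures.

19.3 ms

L = 96000 bits.
Transmission delays (L/R per hop): 19.2, 0.0505263, 0.0266667 ms; sum = 19.2772 ms.
Propagation delays (d/s per hop): 0.0201111, 3.2381e-05, 5.7971e-05 ms; sum = 0.0202015 ms.
End-to-end = 19.3 ms.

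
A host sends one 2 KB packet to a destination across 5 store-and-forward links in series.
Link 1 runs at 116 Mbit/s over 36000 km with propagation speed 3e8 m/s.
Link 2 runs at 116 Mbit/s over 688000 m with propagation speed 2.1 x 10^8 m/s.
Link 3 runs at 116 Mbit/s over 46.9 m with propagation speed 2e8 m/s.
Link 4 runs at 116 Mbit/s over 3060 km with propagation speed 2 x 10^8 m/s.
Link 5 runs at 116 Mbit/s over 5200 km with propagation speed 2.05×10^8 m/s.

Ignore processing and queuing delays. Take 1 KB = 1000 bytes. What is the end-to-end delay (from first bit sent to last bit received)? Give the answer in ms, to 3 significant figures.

L = 16000 bits.
Transmission delay per hop = L/R = 16000/116000000 = 0.137931 ms; 5 hops → 0.689655 ms.
Propagation delays (d/s per hop): 120, 3.27619, 0.0002345, 15.3, 25.3659 ms; sum = 163.942 ms.
End-to-end = 165 ms.

165 ms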